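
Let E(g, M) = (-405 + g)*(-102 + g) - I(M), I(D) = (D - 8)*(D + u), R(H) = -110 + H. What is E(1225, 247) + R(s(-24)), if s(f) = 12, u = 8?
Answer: 859817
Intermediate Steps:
I(D) = (-8 + D)*(8 + D) (I(D) = (D - 8)*(D + 8) = (-8 + D)*(8 + D))
E(g, M) = 64 - M² + (-405 + g)*(-102 + g) (E(g, M) = (-405 + g)*(-102 + g) - (-64 + M²) = (-405 + g)*(-102 + g) + (64 - M²) = 64 - M² + (-405 + g)*(-102 + g))
E(1225, 247) + R(s(-24)) = (41374 + 1225² - 1*247² - 507*1225) + (-110 + 12) = (41374 + 1500625 - 1*61009 - 621075) - 98 = (41374 + 1500625 - 61009 - 621075) - 98 = 859915 - 98 = 859817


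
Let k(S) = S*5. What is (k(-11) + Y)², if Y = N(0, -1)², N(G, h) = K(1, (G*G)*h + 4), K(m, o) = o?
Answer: 1521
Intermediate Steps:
N(G, h) = 4 + h*G² (N(G, h) = (G*G)*h + 4 = G²*h + 4 = h*G² + 4 = 4 + h*G²)
Y = 16 (Y = (4 - 1*0²)² = (4 - 1*0)² = (4 + 0)² = 4² = 16)
k(S) = 5*S
(k(-11) + Y)² = (5*(-11) + 16)² = (-55 + 16)² = (-39)² = 1521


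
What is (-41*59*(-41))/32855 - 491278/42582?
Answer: -5958849256/699515805 ≈ -8.5185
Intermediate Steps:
(-41*59*(-41))/32855 - 491278/42582 = -2419*(-41)*(1/32855) - 491278*1/42582 = 99179*(1/32855) - 245639/21291 = 99179/32855 - 245639/21291 = -5958849256/699515805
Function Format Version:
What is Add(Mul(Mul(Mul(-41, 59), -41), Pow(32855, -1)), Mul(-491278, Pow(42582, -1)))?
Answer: Rational(-5958849256, 699515805) ≈ -8.5185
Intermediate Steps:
Add(Mul(Mul(Mul(-41, 59), -41), Pow(32855, -1)), Mul(-491278, Pow(42582, -1))) = Add(Mul(Mul(-2419, -41), Rational(1, 32855)), Mul(-491278, Rational(1, 42582))) = Add(Mul(99179, Rational(1, 32855)), Rational(-245639, 21291)) = Add(Rational(99179, 32855), Rational(-245639, 21291)) = Rational(-5958849256, 699515805)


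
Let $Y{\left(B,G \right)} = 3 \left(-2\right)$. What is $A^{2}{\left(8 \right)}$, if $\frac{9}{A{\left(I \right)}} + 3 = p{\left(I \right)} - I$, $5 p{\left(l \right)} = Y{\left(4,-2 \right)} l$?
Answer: $\frac{2025}{10609} \approx 0.19088$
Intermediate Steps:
$Y{\left(B,G \right)} = -6$
$p{\left(l \right)} = - \frac{6 l}{5}$ ($p{\left(l \right)} = \frac{\left(-6\right) l}{5} = - \frac{6 l}{5}$)
$A{\left(I \right)} = \frac{9}{-3 - \frac{11 I}{5}}$
$A^{2}{\left(8 \right)} = \left(- \frac{45}{15 + 11 \cdot 8}\right)^{2} = \left(- \frac{45}{15 + 88}\right)^{2} = \left(- \frac{45}{103}\right)^{2} = \frac{2025}{10609}$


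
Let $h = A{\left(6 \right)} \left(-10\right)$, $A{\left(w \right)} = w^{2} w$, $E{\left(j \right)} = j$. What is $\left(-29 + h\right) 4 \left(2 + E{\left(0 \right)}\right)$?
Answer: $-17512$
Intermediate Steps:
$A{\left(w \right)} = w^{3}$
$h = -2160$ ($h = 6^{3} \left(-10\right) = 216 \left(-10\right) = -2160$)
$\left(-29 + h\right) 4 \left(2 + E{\left(0 \right)}\right) = \left(-29 - 2160\right) 4 \left(2 + 0\right) = - 2189 \cdot 4 \cdot 2 = \left(-2189\right) 8 = -17512$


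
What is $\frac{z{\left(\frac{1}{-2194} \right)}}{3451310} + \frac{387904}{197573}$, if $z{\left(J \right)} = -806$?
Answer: $\frac{669308855201}{340942835315} \approx 1.9631$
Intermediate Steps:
$\frac{z{\left(\frac{1}{-2194} \right)}}{3451310} + \frac{387904}{197573} = - \frac{806}{3451310} + \frac{387904}{197573} = \left(-806\right) \frac{1}{3451310} + 387904 \cdot \frac{1}{197573} = - \frac{403}{1725655} + \frac{387904}{197573} = \frac{669308855201}{340942835315}$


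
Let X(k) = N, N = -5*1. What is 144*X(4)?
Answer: -720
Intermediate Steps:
N = -5
X(k) = -5
144*X(4) = 144*(-5) = -720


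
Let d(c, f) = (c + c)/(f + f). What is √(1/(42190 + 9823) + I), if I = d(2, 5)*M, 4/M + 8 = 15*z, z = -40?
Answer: 3*I*√28347865195/9882470 ≈ 0.051111*I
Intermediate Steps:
d(c, f) = c/f (d(c, f) = (2*c)/((2*f)) = (2*c)*(1/(2*f)) = c/f)
M = -1/152 (M = 4/(-8 + 15*(-40)) = 4/(-8 - 600) = 4/(-608) = 4*(-1/608) = -1/152 ≈ -0.0065789)
I = -1/380 (I = (2/5)*(-1/152) = (2*(⅕))*(-1/152) = (⅖)*(-1/152) = -1/380 ≈ -0.0026316)
√(1/(42190 + 9823) + I) = √(1/(42190 + 9823) - 1/380) = √(1/52013 - 1/380) = √(-51633/19764940) = 3*I*√28347865195/9882470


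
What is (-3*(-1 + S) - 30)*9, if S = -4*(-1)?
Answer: -351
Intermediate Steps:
S = 4
(-3*(-1 + S) - 30)*9 = (-3*(-1 + 4) - 30)*9 = (-3*3 - 30)*9 = (-9 - 30)*9 = -39*9 = -351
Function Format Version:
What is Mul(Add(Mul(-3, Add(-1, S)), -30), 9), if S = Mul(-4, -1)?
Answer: -351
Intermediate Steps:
S = 4
Mul(Add(Mul(-3, Add(-1, S)), -30), 9) = Mul(Add(Mul(-3, Add(-1, 4)), -30), 9) = Mul(Add(Mul(-3, 3), -30), 9) = Mul(Add(-9, -30), 9) = Mul(-39, 9) = -351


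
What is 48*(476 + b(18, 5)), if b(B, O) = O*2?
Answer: 23328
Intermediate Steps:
b(B, O) = 2*O
48*(476 + b(18, 5)) = 48*(476 + 2*5) = 48*(476 + 10) = 48*486 = 23328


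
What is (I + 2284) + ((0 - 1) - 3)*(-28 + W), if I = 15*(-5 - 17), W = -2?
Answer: 2074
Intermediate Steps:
I = -330 (I = 15*(-22) = -330)
(I + 2284) + ((0 - 1) - 3)*(-28 + W) = (-330 + 2284) + ((0 - 1) - 3)*(-28 - 2) = 1954 + (-1 - 3)*(-30) = 1954 - 4*(-30) = 1954 + 120 = 2074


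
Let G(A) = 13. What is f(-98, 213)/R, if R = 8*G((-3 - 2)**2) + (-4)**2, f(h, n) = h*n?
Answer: -3479/20 ≈ -173.95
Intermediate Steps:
R = 120 (R = 8*13 + (-4)**2 = 104 + 16 = 120)
f(-98, 213)/R = -98*213/120 = -20874*1/120 = -3479/20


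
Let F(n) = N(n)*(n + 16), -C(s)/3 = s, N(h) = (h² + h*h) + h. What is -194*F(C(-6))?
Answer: -4392936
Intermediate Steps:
N(h) = h + 2*h² (N(h) = (h² + h²) + h = 2*h² + h = h + 2*h²)
C(s) = -3*s
F(n) = n*(1 + 2*n)*(16 + n) (F(n) = (n*(1 + 2*n))*(n + 16) = (n*(1 + 2*n))*(16 + n) = n*(1 + 2*n)*(16 + n))
-194*F(C(-6)) = -194*(-3*(-6))*(1 + 2*(-3*(-6)))*(16 - 3*(-6)) = -3492*(1 + 2*18)*(16 + 18) = -3492*(1 + 36)*34 = -3492*37*34 = -194*22644 = -4392936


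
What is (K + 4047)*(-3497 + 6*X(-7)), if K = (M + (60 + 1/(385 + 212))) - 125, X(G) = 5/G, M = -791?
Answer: -46690331252/4179 ≈ -1.1173e+7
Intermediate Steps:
K = -511031/597 (K = (-791 + (60 + 1/(385 + 212))) - 125 = (-791 + (60 + 1/597)) - 125 = (-791 + 35821/597) - 125 = -436406/597 - 125 = -511031/597 ≈ -856.00)
(K + 4047)*(-3497 + 6*X(-7)) = (-511031/597 + 4047)*(-3497 + 6*(5/(-7))) = 1905028*(-3497 + 6*(5*(-⅐)))/597 = 1905028*(-3497 + 6*(-5/7))/597 = 1905028*(-3497 - 30/7)/597 = (1905028/597)*(-24509/7) = -46690331252/4179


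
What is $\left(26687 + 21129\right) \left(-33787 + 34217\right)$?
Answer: $20560880$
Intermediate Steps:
$\left(26687 + 21129\right) \left(-33787 + 34217\right) = 47816 \cdot 430 = 20560880$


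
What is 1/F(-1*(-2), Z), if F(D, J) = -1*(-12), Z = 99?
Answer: 1/12 ≈ 0.083333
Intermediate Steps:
F(D, J) = 12
1/F(-1*(-2), Z) = 1/12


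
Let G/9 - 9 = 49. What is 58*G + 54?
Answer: 30330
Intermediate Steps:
G = 522 (G = 81 + 9*49 = 81 + 441 = 522)
58*G + 54 = 58*522 + 54 = 30276 + 54 = 30330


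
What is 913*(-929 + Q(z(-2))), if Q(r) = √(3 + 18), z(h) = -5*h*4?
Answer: -848177 + 913*√21 ≈ -8.4399e+5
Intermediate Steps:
z(h) = -20*h
Q(r) = √21
913*(-929 + Q(z(-2))) = 913*(-929 + √21) = -848177 + 913*√21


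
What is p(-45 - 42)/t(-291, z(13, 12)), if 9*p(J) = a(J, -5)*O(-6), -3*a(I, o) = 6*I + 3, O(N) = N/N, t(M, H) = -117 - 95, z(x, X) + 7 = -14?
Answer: -173/1908 ≈ -0.090671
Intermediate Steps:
z(x, X) = -21 (z(x, X) = -7 - 14 = -21)
t(M, H) = -212
O(N) = 1
a(I, o) = -1 - 2*I (a(I, o) = -(6*I + 3)/3 = -(3 + 6*I)/3 = -1 - 2*I)
p(J) = -⅑ - 2*J/9 (p(J) = ((-1 - 2*J)*1)/9 = (-1 - 2*J)/9 = -⅑ - 2*J/9)
p(-45 - 42)/t(-291, z(13, 12)) = (-⅑ - 2*(-45 - 42)/9)/(-212) = (-⅑ - 2/9*(-87))*(-1/212) = (-⅑ + 58/3)*(-1/212) = (173/9)*(-1/212) = -173/1908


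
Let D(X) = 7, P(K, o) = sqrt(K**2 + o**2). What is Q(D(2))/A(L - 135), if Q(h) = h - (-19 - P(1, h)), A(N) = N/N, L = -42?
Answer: 26 + 5*sqrt(2) ≈ 33.071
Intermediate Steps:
A(N) = 1
Q(h) = 19 + h + sqrt(1 + h**2) (Q(h) = h - (-19 - sqrt(1**2 + h**2)) = h - (-19 - sqrt(1 + h**2)) = h + (19 + sqrt(1 + h**2)) = 19 + h + sqrt(1 + h**2))
Q(D(2))/A(L - 135) = (19 + 7 + sqrt(1 + 7**2))/1 = (19 + 7 + sqrt(1 + 49))*1 = (19 + 7 + sqrt(50))*1 = (19 + 7 + 5*sqrt(2))*1 = (26 + 5*sqrt(2))*1 = 26 + 5*sqrt(2)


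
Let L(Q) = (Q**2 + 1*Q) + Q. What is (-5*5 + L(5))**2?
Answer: 100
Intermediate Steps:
L(Q) = Q**2 + 2*Q (L(Q) = (Q**2 + Q) + Q = (Q + Q**2) + Q = Q**2 + 2*Q)
(-5*5 + L(5))**2 = (-5*5 + 5*(2 + 5))**2 = (-25 + 5*7)**2 = (-25 + 35)**2 = 10**2 = 100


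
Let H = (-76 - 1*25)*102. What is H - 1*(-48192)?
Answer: 37890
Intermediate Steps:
H = -10302 (H = (-76 - 25)*102 = -101*102 = -10302)
H - 1*(-48192) = -10302 - 1*(-48192) = -10302 + 48192 = 37890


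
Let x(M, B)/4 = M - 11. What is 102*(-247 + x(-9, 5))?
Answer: -33354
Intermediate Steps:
x(M, B) = -44 + 4*M (x(M, B) = 4*(M - 11) = 4*(-11 + M) = -44 + 4*M)
102*(-247 + x(-9, 5)) = 102*(-247 + (-44 + 4*(-9))) = 102*(-247 + (-44 - 36)) = 102*(-247 - 80) = 102*(-327) = -33354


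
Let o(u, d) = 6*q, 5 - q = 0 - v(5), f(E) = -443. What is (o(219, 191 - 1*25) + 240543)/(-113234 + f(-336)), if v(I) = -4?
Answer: -240549/113677 ≈ -2.1161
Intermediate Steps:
q = 1 (q = 5 - (0 - 1*(-4)) = 5 - (0 + 4) = 5 - 1*4 = 5 - 4 = 1)
o(u, d) = 6 (o(u, d) = 6*1 = 6)
(o(219, 191 - 1*25) + 240543)/(-113234 + f(-336)) = (6 + 240543)/(-113234 - 443) = 240549/(-113677) = 240549*(-1/113677) = -240549/113677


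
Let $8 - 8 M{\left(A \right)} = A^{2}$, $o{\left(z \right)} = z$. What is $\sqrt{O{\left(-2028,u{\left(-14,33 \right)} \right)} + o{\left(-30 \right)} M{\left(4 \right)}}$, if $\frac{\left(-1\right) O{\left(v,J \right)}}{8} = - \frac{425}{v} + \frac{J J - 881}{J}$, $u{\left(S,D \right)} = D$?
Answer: $\frac{2 i \sqrt{1016862}}{429} \approx 4.7011 i$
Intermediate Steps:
$M{\left(A \right)} = 1 - \frac{A^{2}}{8}$
$O{\left(v,J \right)} = \frac{3400}{v} - \frac{8 \left(-881 + J^{2}\right)}{J}$ ($O{\left(v,J \right)} = - 8 \left(- \frac{425}{v} + \frac{J J - 881}{J}\right) = - 8 \left(- \frac{425}{v} + \frac{J^{2} - 881}{J}\right) = - 8 \left(- \frac{425}{v} + \frac{-881 + J^{2}}{J}\right) = \frac{3400}{v} - \frac{8 \left(-881 + J^{2}\right)}{J}$)
$\sqrt{O{\left(-2028,u{\left(-14,33 \right)} \right)} + o{\left(-30 \right)} M{\left(4 \right)}} = \sqrt{\left(\left(-8\right) 33 + \frac{3400}{-2028} + \frac{7048}{33}\right) - 30 \left(1 - \frac{4^{2}}{8}\right)} = \sqrt{\left(-264 + 3400 \left(- \frac{1}{2028}\right) + 7048 \cdot \frac{1}{33}\right) - 30 \left(1 - 2\right)} = \sqrt{\left(-264 - \frac{850}{507} + \frac{7048}{33}\right) - 30 \left(1 - 2\right)} = \sqrt{- \frac{290566}{5577} - -30} = \sqrt{- \frac{290566}{5577} + 30} = \sqrt{- \frac{123256}{5577}} = \frac{2 i \sqrt{1016862}}{429}$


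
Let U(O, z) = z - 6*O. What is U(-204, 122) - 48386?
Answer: -47040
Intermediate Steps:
U(-204, 122) - 48386 = (122 - 6*(-204)) - 48386 = (122 + 1224) - 48386 = 1346 - 48386 = -47040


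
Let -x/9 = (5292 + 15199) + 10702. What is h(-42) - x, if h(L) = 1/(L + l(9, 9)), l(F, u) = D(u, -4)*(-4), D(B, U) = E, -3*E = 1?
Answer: 34249911/122 ≈ 2.8074e+5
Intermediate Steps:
E = -⅓ (E = -⅓*1 = -⅓ ≈ -0.33333)
D(B, U) = -⅓
l(F, u) = 4/3 (l(F, u) = -⅓*(-4) = 4/3)
h(L) = 1/(4/3 + L) (h(L) = 1/(L + 4/3) = 1/(4/3 + L))
x = -280737 (x = -9*((5292 + 15199) + 10702) = -9*(20491 + 10702) = -9*31193 = -280737)
h(-42) - x = 3/(4 + 3*(-42)) - 1*(-280737) = 3/(4 - 126) + 280737 = 3/(-122) + 280737 = 3*(-1/122) + 280737 = -3/122 + 280737 = 34249911/122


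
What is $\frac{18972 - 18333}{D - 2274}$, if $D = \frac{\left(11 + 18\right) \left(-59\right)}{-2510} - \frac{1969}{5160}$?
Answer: $- \frac{827607240}{2944805183} \approx -0.28104$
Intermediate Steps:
$D = \frac{388657}{1295160}$ ($D = 29 \left(-59\right) \left(- \frac{1}{2510}\right) - \frac{1969}{5160} = \left(-1711\right) \left(- \frac{1}{2510}\right) - \frac{1969}{5160} = \frac{1711}{2510} - \frac{1969}{5160} = \frac{388657}{1295160} \approx 0.30008$)
$\frac{18972 - 18333}{D - 2274} = \frac{18972 - 18333}{\frac{388657}{1295160} - 2274} = \frac{639}{- \frac{2944805183}{1295160}} = 639 \left(- \frac{1295160}{2944805183}\right) = - \frac{827607240}{2944805183}$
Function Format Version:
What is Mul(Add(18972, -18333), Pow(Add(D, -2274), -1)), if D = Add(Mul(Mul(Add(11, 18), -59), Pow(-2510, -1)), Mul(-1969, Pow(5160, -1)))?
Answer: Rational(-827607240, 2944805183) ≈ -0.28104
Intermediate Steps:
D = Rational(388657, 1295160) (D = Add(Mul(Mul(29, -59), Rational(-1, 2510)), Mul(-1969, Rational(1, 5160))) = Add(Mul(-1711, Rational(-1, 2510)), Rational(-1969, 5160)) = Add(Rational(1711, 2510), Rational(-1969, 5160)) = Rational(388657, 1295160) ≈ 0.30008)
Mul(Add(18972, -18333), Pow(Add(D, -2274), -1)) = Mul(Add(18972, -18333), Pow(Add(Rational(388657, 1295160), -2274), -1)) = Mul(639, Pow(Rational(-2944805183, 1295160), -1)) = Mul(639, Rational(-1295160, 2944805183)) = Rational(-827607240, 2944805183)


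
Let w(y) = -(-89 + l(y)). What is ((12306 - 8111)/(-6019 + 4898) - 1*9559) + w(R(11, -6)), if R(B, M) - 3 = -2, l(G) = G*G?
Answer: -10621186/1121 ≈ -9474.8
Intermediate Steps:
l(G) = G²
R(B, M) = 1 (R(B, M) = 3 - 2 = 1)
w(y) = 89 - y² (w(y) = -(-89 + y²) = 89 - y²)
((12306 - 8111)/(-6019 + 4898) - 1*9559) + w(R(11, -6)) = ((12306 - 8111)/(-6019 + 4898) - 1*9559) + (89 - 1*1²) = (4195/(-1121) - 9559) + (89 - 1*1) = (4195*(-1/1121) - 9559) + (89 - 1) = (-4195/1121 - 9559) + 88 = -10719834/1121 + 88 = -10621186/1121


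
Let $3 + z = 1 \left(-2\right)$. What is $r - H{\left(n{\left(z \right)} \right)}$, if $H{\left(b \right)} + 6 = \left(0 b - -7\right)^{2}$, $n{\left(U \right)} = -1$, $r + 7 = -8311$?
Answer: $-8361$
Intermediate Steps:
$z = -5$ ($z = -3 + 1 \left(-2\right) = -3 - 2 = -5$)
$r = -8318$ ($r = -7 - 8311 = -8318$)
$H{\left(b \right)} = 43$ ($H{\left(b \right)} = -6 + \left(0 b - -7\right)^{2} = -6 + \left(0 + 7\right)^{2} = -6 + 7^{2} = -6 + 49 = 43$)
$r - H{\left(n{\left(z \right)} \right)} = -8318 - 43 = -8361$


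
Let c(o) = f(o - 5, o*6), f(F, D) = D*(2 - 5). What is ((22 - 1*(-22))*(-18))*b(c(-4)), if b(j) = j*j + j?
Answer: -4162752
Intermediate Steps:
f(F, D) = -3*D (f(F, D) = D*(-3) = -3*D)
c(o) = -18*o (c(o) = -3*o*6 = -18*o)
b(j) = j + j**2 (b(j) = j**2 + j = j + j**2)
((22 - 1*(-22))*(-18))*b(c(-4)) = ((22 - 1*(-22))*(-18))*((-18*(-4))*(1 - 18*(-4))) = ((22 + 22)*(-18))*(72*(1 + 72)) = (44*(-18))*(72*73) = -792*5256 = -4162752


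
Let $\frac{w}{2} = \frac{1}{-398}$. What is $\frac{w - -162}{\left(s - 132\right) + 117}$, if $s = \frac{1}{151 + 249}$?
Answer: $- \frac{12894800}{1193801} \approx -10.801$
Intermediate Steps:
$s = \frac{1}{400} \approx 0.0025$
$w = - \frac{1}{199}$ ($w = \frac{2}{-398} = 2 \left(- \frac{1}{398}\right) = - \frac{1}{199} \approx -0.0050251$)
$\frac{w - -162}{\left(s - 132\right) + 117} = \frac{- \frac{1}{199} - -162}{\left(\frac{1}{400} - 132\right) + 117} = \frac{- \frac{1}{199} + \left(-56 + 218\right)}{\left(\frac{1}{400} - 132\right) + 117} = \frac{- \frac{1}{199} + 162}{- \frac{52799}{400} + 117} = \frac{32237}{199 \left(- \frac{5999}{400}\right)} = \frac{32237}{199} \left(- \frac{400}{5999}\right) = - \frac{12894800}{1193801}$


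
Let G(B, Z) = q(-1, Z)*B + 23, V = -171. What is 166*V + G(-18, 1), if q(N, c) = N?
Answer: -28345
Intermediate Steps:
G(B, Z) = 23 - B (G(B, Z) = -B + 23 = 23 - B)
166*V + G(-18, 1) = 166*(-171) + (23 - 1*(-18)) = -28386 + (23 + 18) = -28386 + 41 = -28345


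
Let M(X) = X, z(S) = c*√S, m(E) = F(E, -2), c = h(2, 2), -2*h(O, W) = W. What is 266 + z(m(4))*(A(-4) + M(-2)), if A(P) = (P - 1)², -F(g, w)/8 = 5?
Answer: 266 - 46*I*√10 ≈ 266.0 - 145.46*I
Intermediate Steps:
F(g, w) = -40 (F(g, w) = -8*5 = -40)
h(O, W) = -W/2
c = -1 (c = -½*2 = -1)
m(E) = -40
z(S) = -√S
A(P) = (-1 + P)²
266 + z(m(4))*(A(-4) + M(-2)) = 266 + (-√(-40))*((-1 - 4)² - 2) = 266 + (-2*I*√10)*((-5)² - 2) = 266 + (-2*I*√10)*(25 - 2) = 266 - 2*I*√10*23 = 266 - 46*I*√10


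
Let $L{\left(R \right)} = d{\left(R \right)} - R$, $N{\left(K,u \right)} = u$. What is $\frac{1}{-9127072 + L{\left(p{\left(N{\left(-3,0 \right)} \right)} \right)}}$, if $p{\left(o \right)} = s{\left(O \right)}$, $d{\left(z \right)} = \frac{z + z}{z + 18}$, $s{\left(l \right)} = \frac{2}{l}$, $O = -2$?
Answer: $- \frac{17}{155160209} \approx -1.0956 \cdot 10^{-7}$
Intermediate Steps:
$d{\left(z \right)} = \frac{2 z}{18 + z}$
$p{\left(o \right)} = -1$ ($p{\left(o \right)} = \frac{2}{-2} = 2 \left(- \frac{1}{2}\right) = -1$)
$L{\left(R \right)} = - R + \frac{2 R}{18 + R}$ ($L{\left(R \right)} = \frac{2 R}{18 + R} - R = - R + \frac{2 R}{18 + R}$)
$\frac{1}{-9127072 + L{\left(p{\left(N{\left(-3,0 \right)} \right)} \right)}} = \frac{1}{-9127072 - \frac{-16 - -1}{18 - 1}} = \frac{1}{-9127072 - \frac{-16 + 1}{17}} = \frac{1}{-9127072 - \frac{1}{17} \left(-15\right)} = \frac{1}{-9127072 + \frac{15}{17}} = \frac{1}{- \frac{155160209}{17}} = - \frac{17}{155160209}$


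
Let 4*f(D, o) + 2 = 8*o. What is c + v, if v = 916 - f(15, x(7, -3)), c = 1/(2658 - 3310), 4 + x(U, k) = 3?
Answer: 598861/652 ≈ 918.50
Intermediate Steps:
x(U, k) = -1 (x(U, k) = -4 + 3 = -1)
c = -1/652 (c = 1/(-652) = -1/652 ≈ -0.0015337)
f(D, o) = -½ + 2*o (f(D, o) = -½ + (8*o)/4 = -½ + 2*o)
v = 1837/2 (v = 916 - (-½ + 2*(-1)) = 916 - (-½ - 2) = 916 - 1*(-5/2) = 916 + 5/2 = 1837/2 ≈ 918.50)
c + v = -1/652 + 1837/2 = 598861/652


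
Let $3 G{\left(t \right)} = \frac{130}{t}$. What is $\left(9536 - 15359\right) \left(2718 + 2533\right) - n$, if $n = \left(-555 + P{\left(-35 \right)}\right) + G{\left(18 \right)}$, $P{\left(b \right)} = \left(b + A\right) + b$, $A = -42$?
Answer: $- \frac{825549527}{27} \approx -3.0576 \cdot 10^{7}$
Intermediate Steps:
$G{\left(t \right)} = \frac{130}{3 t}$ ($G{\left(t \right)} = \frac{130 \frac{1}{t}}{3} = \frac{130}{3 t}$)
$P{\left(b \right)} = -42 + 2 b$ ($P{\left(b \right)} = \left(b - 42\right) + b = \left(-42 + b\right) + b = -42 + 2 b$)
$n = - \frac{17944}{27}$ ($n = \left(-555 + \left(-42 + 2 \left(-35\right)\right)\right) + \frac{130}{3 \cdot 18} = \left(-555 - 112\right) + \frac{130}{3} \cdot \frac{1}{18} = \left(-555 - 112\right) + \frac{65}{27} = -667 + \frac{65}{27} = - \frac{17944}{27} \approx -664.59$)
$\left(9536 - 15359\right) \left(2718 + 2533\right) - n = \left(9536 - 15359\right) \left(2718 + 2533\right) - - \frac{17944}{27} = \left(-5823\right) 5251 + \frac{17944}{27} = -30576573 + \frac{17944}{27} = - \frac{825549527}{27}$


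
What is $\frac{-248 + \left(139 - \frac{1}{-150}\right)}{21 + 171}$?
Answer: $- \frac{16349}{28800} \approx -0.56767$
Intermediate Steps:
$\frac{-248 + \left(139 - \frac{1}{-150}\right)}{21 + 171} = \frac{-248 + \left(139 - - \frac{1}{150}\right)}{192} = \left(-248 + \left(139 + \frac{1}{150}\right)\right) \frac{1}{192} = \left(-248 + \frac{20851}{150}\right) \frac{1}{192} = \left(- \frac{16349}{150}\right) \frac{1}{192} = - \frac{16349}{28800}$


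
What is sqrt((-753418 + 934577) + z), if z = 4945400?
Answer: sqrt(5126559) ≈ 2264.2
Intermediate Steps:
sqrt((-753418 + 934577) + z) = sqrt((-753418 + 934577) + 4945400) = sqrt(181159 + 4945400) = sqrt(5126559)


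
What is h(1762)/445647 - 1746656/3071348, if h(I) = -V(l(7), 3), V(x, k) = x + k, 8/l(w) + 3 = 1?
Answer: -194597233771/342184255539 ≈ -0.56869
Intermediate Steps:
l(w) = -4 (l(w) = 8/(-3 + 1) = 8/(-2) = 8*(-½) = -4)
V(x, k) = k + x
h(I) = 1 (h(I) = -(3 - 4) = -1*(-1) = 1)
h(1762)/445647 - 1746656/3071348 = 1/445647 - 1746656/3071348 = 1*(1/445647) - 1746656*1/3071348 = 1/445647 - 436664/767837 = -194597233771/342184255539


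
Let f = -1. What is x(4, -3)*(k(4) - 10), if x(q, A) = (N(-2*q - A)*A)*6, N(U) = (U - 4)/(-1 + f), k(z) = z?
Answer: 486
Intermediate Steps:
N(U) = 2 - U/2 (N(U) = (U - 4)/(-1 - 1) = (-4 + U)/(-2) = (-4 + U)*(-½) = 2 - U/2)
x(q, A) = 6*A*(2 + q + A/2) (x(q, A) = ((2 - (-2*q - A)/2)*A)*6 = ((2 - (-A - 2*q)/2)*A)*6 = ((2 + (q + A/2))*A)*6 = ((2 + q + A/2)*A)*6 = (A*(2 + q + A/2))*6 = 6*A*(2 + q + A/2))
x(4, -3)*(k(4) - 10) = (3*(-3)*(4 - 3 + 2*4))*(4 - 10) = (3*(-3)*(4 - 3 + 8))*(-6) = (3*(-3)*9)*(-6) = -81*(-6) = 486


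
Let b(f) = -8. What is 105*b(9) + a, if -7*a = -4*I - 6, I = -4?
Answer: -5890/7 ≈ -841.43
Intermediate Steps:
a = -10/7 (a = -(-4*(-4) - 6)/7 = -(16 - 6)/7 = -1/7*10 = -10/7 ≈ -1.4286)
105*b(9) + a = 105*(-8) - 10/7 = -840 - 10/7 = -5890/7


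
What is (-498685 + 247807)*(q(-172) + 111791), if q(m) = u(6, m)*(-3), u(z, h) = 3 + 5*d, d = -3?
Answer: -28054934106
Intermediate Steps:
u(z, h) = -12 (u(z, h) = 3 + 5*(-3) = 3 - 15 = -12)
q(m) = 36 (q(m) = -12*(-3) = 36)
(-498685 + 247807)*(q(-172) + 111791) = (-498685 + 247807)*(36 + 111791) = -250878*111827 = -28054934106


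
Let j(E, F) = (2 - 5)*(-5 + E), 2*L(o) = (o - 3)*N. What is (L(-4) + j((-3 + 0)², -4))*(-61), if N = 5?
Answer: 3599/2 ≈ 1799.5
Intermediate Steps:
L(o) = -15/2 + 5*o/2 (L(o) = ((o - 3)*5)/2 = ((-3 + o)*5)/2 = (-15 + 5*o)/2 = -15/2 + 5*o/2)
j(E, F) = 15 - 3*E (j(E, F) = -3*(-5 + E) = 15 - 3*E)
(L(-4) + j((-3 + 0)², -4))*(-61) = ((-15/2 + (5/2)*(-4)) + (15 - 3*(-3 + 0)²))*(-61) = ((-15/2 - 10) + (15 - 3*(-3)²))*(-61) = (-35/2 + (15 - 3*9))*(-61) = (-35/2 + (15 - 27))*(-61) = (-35/2 - 12)*(-61) = -59/2*(-61) = 3599/2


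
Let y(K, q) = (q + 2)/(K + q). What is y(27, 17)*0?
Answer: 0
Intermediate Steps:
y(K, q) = (2 + q)/(K + q)
y(27, 17)*0 = ((2 + 17)/(27 + 17))*0 = (19/44)*0 = 0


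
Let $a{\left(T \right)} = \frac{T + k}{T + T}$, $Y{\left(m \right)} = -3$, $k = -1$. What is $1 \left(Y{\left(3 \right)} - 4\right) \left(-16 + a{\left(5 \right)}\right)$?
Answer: $\frac{546}{5} \approx 109.2$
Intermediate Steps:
$a{\left(T \right)} = \frac{-1 + T}{2 T}$ ($a{\left(T \right)} = \frac{T - 1}{T + T} = \frac{-1 + T}{2 T}$)
$1 \left(Y{\left(3 \right)} - 4\right) \left(-16 + a{\left(5 \right)}\right) = 1 \left(-3 - 4\right) \left(-16 + \frac{-1 + 5}{2 \cdot 5}\right) = 1 \left(-7\right) \left(-16 + \frac{1}{2} \cdot \frac{1}{5} \cdot 4\right) = - 7 \left(-16 + \frac{2}{5}\right) = \left(-7\right) \left(- \frac{78}{5}\right) = \frac{546}{5}$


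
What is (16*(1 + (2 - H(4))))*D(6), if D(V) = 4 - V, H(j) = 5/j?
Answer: -56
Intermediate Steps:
(16*(1 + (2 - H(4))))*D(6) = (16*(1 + (2 - 5/4)))*(4 - 1*6) = (16*(1 + (2 - 5/4)))*(4 - 6) = (16*(1 + (2 - 1*5/4)))*(-2) = (16*(1 + (2 - 5/4)))*(-2) = (16*(1 + 3/4))*(-2) = (16*(7/4))*(-2) = 28*(-2) = -56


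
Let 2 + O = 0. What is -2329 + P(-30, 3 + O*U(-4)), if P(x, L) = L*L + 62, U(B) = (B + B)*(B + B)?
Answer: 13358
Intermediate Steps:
O = -2 (O = -2 + 0 = -2)
U(B) = 4*B² (U(B) = (2*B)*(2*B) = 4*B²)
P(x, L) = 62 + L² (P(x, L) = L² + 62 = 62 + L²)
-2329 + P(-30, 3 + O*U(-4)) = -2329 + (62 + (3 - 8*(-4)²)²) = -2329 + (62 + (3 - 8*16)²) = -2329 + (62 + (3 - 2*64)²) = -2329 + (62 + (3 - 128)²) = -2329 + (62 + (-125)²) = -2329 + (62 + 15625) = -2329 + 15687 = 13358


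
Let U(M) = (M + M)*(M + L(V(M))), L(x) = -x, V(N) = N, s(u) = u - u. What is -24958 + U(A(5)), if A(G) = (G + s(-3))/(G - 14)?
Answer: -24958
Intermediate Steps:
s(u) = 0
A(G) = G/(-14 + G) (A(G) = (G + 0)/(G - 14) = G/(-14 + G))
U(M) = 0 (U(M) = (M + M)*(M - M) = (2*M)*0 = 0)
-24958 + U(A(5)) = -24958 + 0 = -24958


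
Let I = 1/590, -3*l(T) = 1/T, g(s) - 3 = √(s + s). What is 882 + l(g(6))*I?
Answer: 1561141/1770 - √3/2655 ≈ 882.00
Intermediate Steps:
g(s) = 3 + √2*√s (g(s) = 3 + √(s + s) = 3 + √(2*s) = 3 + √2*√s)
l(T) = -1/(3*T)
I = 1/590 ≈ 0.0016949
882 + l(g(6))*I = 882 - 1/(3*(3 + √2*√6))*(1/590) = 882 - 1/(3*(3 + 2*√3))*(1/590) = 882 - 1/(1770*(3 + 2*√3))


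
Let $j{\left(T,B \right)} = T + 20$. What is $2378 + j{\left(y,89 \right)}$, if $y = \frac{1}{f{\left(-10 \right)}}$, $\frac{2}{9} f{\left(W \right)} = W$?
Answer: $\frac{107909}{45} \approx 2398.0$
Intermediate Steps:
$f{\left(W \right)} = \frac{9 W}{2}$
$y = - \frac{1}{45}$ ($y = \frac{1}{\frac{9}{2} \left(-10\right)} = \frac{1}{-45} = - \frac{1}{45} \approx -0.022222$)
$j{\left(T,B \right)} = 20 + T$
$2378 + j{\left(y,89 \right)} = 2378 + \left(20 - \frac{1}{45}\right) = 2378 + \frac{899}{45} = \frac{107909}{45}$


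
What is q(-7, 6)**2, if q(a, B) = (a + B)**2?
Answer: 1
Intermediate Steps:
q(a, B) = (B + a)**2
q(-7, 6)**2 = ((6 - 7)**2)**2 = ((-1)**2)**2 = 1**2 = 1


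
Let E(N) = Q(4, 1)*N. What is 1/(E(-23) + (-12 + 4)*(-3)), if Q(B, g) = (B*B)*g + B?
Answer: -1/436 ≈ -0.0022936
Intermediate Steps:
Q(B, g) = B + g*B² (Q(B, g) = B²*g + B = g*B² + B = B + g*B²)
E(N) = 20*N (E(N) = (4*(1 + 4*1))*N = (4*(1 + 4))*N = (4*5)*N = 20*N)
1/(E(-23) + (-12 + 4)*(-3)) = 1/(20*(-23) + (-12 + 4)*(-3)) = 1/(-460 - 8*(-3)) = 1/(-460 + 24) = 1/(-436) = -1/436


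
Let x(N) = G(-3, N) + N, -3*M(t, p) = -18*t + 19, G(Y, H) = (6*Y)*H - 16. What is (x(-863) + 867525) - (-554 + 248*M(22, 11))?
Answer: 2554706/3 ≈ 8.5157e+5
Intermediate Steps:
G(Y, H) = -16 + 6*H*Y (G(Y, H) = 6*H*Y - 16 = -16 + 6*H*Y)
M(t, p) = -19/3 + 6*t (M(t, p) = -(-18*t + 19)/3 = -(19 - 18*t)/3 = -19/3 + 6*t)
x(N) = -16 - 17*N (x(N) = (-16 + 6*N*(-3)) + N = (-16 - 18*N) + N = -16 - 17*N)
(x(-863) + 867525) - (-554 + 248*M(22, 11)) = ((-16 - 17*(-863)) + 867525) - (-554 + 248*(-19/3 + 6*22)) = ((-16 + 14671) + 867525) - (-554 + 248*(-19/3 + 132)) = (14655 + 867525) - (-554 + 248*(377/3)) = 882180 - (-554 + 93496/3) = 882180 - 1*91834/3 = 882180 - 91834/3 = 2554706/3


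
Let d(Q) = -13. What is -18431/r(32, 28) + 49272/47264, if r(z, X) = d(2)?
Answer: 108970415/76804 ≈ 1418.8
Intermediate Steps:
r(z, X) = -13
-18431/r(32, 28) + 49272/47264 = -18431/(-13) + 49272/47264 = -18431*(-1/13) + 49272*(1/47264) = 18431/13 + 6159/5908 = 108970415/76804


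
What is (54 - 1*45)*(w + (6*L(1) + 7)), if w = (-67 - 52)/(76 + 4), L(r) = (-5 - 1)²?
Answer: 159489/80 ≈ 1993.6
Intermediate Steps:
L(r) = 36 (L(r) = (-6)² = 36)
w = -119/80 ≈ -1.4875
(54 - 1*45)*(w + (6*L(1) + 7)) = (54 - 1*45)*(-119/80 + (6*36 + 7)) = (54 - 45)*(-119/80 + (216 + 7)) = 9*(-119/80 + 223) = 9*(17721/80) = 159489/80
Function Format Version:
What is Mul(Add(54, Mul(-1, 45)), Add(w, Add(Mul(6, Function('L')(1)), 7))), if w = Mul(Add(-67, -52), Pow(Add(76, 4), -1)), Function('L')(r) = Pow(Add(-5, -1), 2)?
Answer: Rational(159489, 80) ≈ 1993.6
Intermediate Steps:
Function('L')(r) = 36 (Function('L')(r) = Pow(-6, 2) = 36)
w = Rational(-119, 80) (w = Mul(-119, Pow(80, -1)) = Mul(-119, Rational(1, 80)) = Rational(-119, 80) ≈ -1.4875)
Mul(Add(54, Mul(-1, 45)), Add(w, Add(Mul(6, Function('L')(1)), 7))) = Mul(Add(54, Mul(-1, 45)), Add(Rational(-119, 80), Add(Mul(6, 36), 7))) = Mul(Add(54, -45), Add(Rational(-119, 80), Add(216, 7))) = Mul(9, Add(Rational(-119, 80), 223)) = Mul(9, Rational(17721, 80)) = Rational(159489, 80)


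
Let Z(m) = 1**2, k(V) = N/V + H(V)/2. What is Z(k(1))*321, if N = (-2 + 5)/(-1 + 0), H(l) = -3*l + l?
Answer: 321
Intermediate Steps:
H(l) = -2*l
N = -3 (N = 3/(-1) = 3*(-1) = -3)
k(V) = -V - 3/V (k(V) = -3/V - 2*V/2 = -3/V - 2*V*(1/2) = -3/V - V = -V - 3/V)
Z(m) = 1
Z(k(1))*321 = 1*321 = 321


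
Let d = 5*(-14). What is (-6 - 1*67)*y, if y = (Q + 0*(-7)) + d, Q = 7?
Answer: 4599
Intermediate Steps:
d = -70
y = -63 (y = (7 + 0*(-7)) - 70 = (7 + 0) - 70 = 7 - 70 = -63)
(-6 - 1*67)*y = (-6 - 1*67)*(-63) = (-6 - 67)*(-63) = -73*(-63) = 4599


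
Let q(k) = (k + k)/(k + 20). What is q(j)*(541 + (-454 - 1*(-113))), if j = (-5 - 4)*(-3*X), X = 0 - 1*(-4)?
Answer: 675/2 ≈ 337.50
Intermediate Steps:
X = 4 (X = 0 + 4 = 4)
j = 108 (j = (-5 - 4)*(-3*4) = -9*(-12) = 108)
q(k) = 2*k/(20 + k) (q(k) = (2*k)/(20 + k) = 2*k/(20 + k))
q(j)*(541 + (-454 - 1*(-113))) = (2*108/(20 + 108))*(541 + (-454 - 1*(-113))) = (2*108/128)*(541 + (-454 + 113)) = (2*108*(1/128))*(541 - 341) = (27/16)*200 = 675/2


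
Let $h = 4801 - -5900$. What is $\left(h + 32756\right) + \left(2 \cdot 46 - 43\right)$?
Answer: $43506$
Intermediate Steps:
$h = 10701$ ($h = 4801 + 5900 = 10701$)
$\left(h + 32756\right) + \left(2 \cdot 46 - 43\right) = \left(10701 + 32756\right) + \left(2 \cdot 46 - 43\right) = 43457 + \left(92 - 43\right) = 43457 + 49 = 43506$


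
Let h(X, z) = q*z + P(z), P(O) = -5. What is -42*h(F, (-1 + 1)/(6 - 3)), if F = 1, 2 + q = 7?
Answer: 210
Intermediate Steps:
q = 5 (q = -2 + 7 = 5)
h(X, z) = -5 + 5*z (h(X, z) = 5*z - 5 = -5 + 5*z)
-42*h(F, (-1 + 1)/(6 - 3)) = -42*(-5 + 5*((-1 + 1)/(6 - 3))) = -42*(-5 + 5*(0/3)) = -42*(-5 + 5*(0*(⅓))) = -42*(-5 + 5*0) = -42*(-5 + 0) = -42*(-5) = 210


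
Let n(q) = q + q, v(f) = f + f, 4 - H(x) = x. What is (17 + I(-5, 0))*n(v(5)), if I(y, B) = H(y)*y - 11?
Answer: -780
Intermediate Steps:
H(x) = 4 - x
v(f) = 2*f
n(q) = 2*q
I(y, B) = -11 + y*(4 - y) (I(y, B) = (4 - y)*y - 11 = y*(4 - y) - 11 = -11 + y*(4 - y))
(17 + I(-5, 0))*n(v(5)) = (17 + (-11 - 1*(-5)*(-4 - 5)))*(2*(2*5)) = (17 + (-11 - 1*(-5)*(-9)))*(2*10) = (17 + (-11 - 45))*20 = (17 - 56)*20 = -39*20 = -780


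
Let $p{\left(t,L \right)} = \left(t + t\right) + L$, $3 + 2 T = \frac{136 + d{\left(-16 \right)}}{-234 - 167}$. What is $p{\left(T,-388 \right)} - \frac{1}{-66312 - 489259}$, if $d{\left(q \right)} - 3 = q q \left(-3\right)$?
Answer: $- \frac{86759078101}{222783971} \approx -389.43$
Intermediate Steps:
$d{\left(q \right)} = 3 - 3 q^{2}$ ($d{\left(q \right)} = 3 + q q \left(-3\right) = 3 + q^{2} \left(-3\right) = 3 - 3 q^{2}$)
$T = - \frac{287}{401}$ ($T = - \frac{3}{2} + \frac{\left(136 + \left(3 - 3 \left(-16\right)^{2}\right)\right) \frac{1}{-234 - 167}}{2} = - \frac{3}{2} + \frac{\left(136 + \left(3 - 768\right)\right) \frac{1}{-401}}{2} = - \frac{3}{2} + \frac{\left(136 + \left(3 - 768\right)\right) \left(- \frac{1}{401}\right)}{2} = - \frac{3}{2} + \frac{\left(136 - 765\right) \left(- \frac{1}{401}\right)}{2} = - \frac{3}{2} + \frac{\left(-629\right) \left(- \frac{1}{401}\right)}{2} = - \frac{3}{2} + \frac{1}{2} \cdot \frac{629}{401} = - \frac{3}{2} + \frac{629}{802} = - \frac{287}{401} \approx -0.71571$)
$p{\left(t,L \right)} = L + 2 t$ ($p{\left(t,L \right)} = 2 t + L = L + 2 t$)
$p{\left(T,-388 \right)} - \frac{1}{-66312 - 489259} = \left(-388 + 2 \left(- \frac{287}{401}\right)\right) - \frac{1}{-66312 - 489259} = \left(-388 - \frac{574}{401}\right) - \frac{1}{-555571} = - \frac{156162}{401} - - \frac{1}{555571} = - \frac{156162}{401} + \frac{1}{555571} = - \frac{86759078101}{222783971}$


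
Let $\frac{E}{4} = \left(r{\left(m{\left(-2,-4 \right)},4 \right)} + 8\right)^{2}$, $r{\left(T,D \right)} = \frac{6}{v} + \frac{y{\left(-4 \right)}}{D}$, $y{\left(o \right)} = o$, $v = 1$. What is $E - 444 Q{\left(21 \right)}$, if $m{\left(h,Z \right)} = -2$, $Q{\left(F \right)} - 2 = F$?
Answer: $-9536$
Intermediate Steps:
$Q{\left(F \right)} = 2 + F$
$r{\left(T,D \right)} = 6 - \frac{4}{D}$ ($r{\left(T,D \right)} = \frac{6}{1} - \frac{4}{D} = 6 \cdot 1 - \frac{4}{D} = 6 - \frac{4}{D}$)
$E = 676$ ($E = 4 \left(\left(6 - \frac{4}{4}\right) + 8\right)^{2} = 4 \left(\left(6 - 1\right) + 8\right)^{2} = 4 \left(5 + 8\right)^{2} = 4 \cdot 13^{2} = 4 \cdot 169 = 676$)
$E - 444 Q{\left(21 \right)} = 676 - 444 \left(2 + 21\right) = 676 - 10212 = -9536$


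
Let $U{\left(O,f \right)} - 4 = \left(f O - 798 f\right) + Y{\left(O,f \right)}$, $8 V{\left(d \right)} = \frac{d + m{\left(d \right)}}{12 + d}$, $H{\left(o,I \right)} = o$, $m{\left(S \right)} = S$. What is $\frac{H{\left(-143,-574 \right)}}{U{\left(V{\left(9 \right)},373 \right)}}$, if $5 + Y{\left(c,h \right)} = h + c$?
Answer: $\frac{2002}{4161387} \approx 0.00048109$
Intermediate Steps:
$Y{\left(c,h \right)} = -5 + c + h$ ($Y{\left(c,h \right)} = -5 + \left(h + c\right) = -5 + \left(c + h\right) = -5 + c + h$)
$V{\left(d \right)} = \frac{d}{4 \left(12 + d\right)}$ ($V{\left(d \right)} = \frac{\left(d + d\right) \frac{1}{12 + d}}{8} = \frac{2 d \frac{1}{12 + d}}{8} = \frac{d}{4 \left(12 + d\right)}$)
$U{\left(O,f \right)} = -1 + O - 797 f + O f$ ($U{\left(O,f \right)} = 4 + \left(\left(f O - 798 f\right) + \left(-5 + O + f\right)\right) = 4 + \left(\left(O f - 798 f\right) + \left(-5 + O + f\right)\right) = 4 + \left(\left(- 798 f + O f\right) + \left(-5 + O + f\right)\right) = 4 + \left(-5 + O - 797 f + O f\right) = -1 + O - 797 f + O f$)
$\frac{H{\left(-143,-574 \right)}}{U{\left(V{\left(9 \right)},373 \right)}} = - \frac{143}{-1 + \frac{1}{4} \cdot 9 \frac{1}{12 + 9} - 297281 + \frac{1}{4} \cdot 9 \frac{1}{12 + 9} \cdot 373} = - \frac{143}{-1 + \frac{1}{4} \cdot 9 \cdot \frac{1}{21} - 297281 + \frac{1}{4} \cdot 9 \cdot \frac{1}{21} \cdot 373} = - \frac{143}{-1 + \frac{3}{28} - 297281 + \frac{3}{28} \cdot 373} = - \frac{143}{-1 + \frac{3}{28} - 297281 + \frac{1119}{28}} = - \frac{143}{- \frac{4161387}{14}} = \left(-143\right) \left(- \frac{14}{4161387}\right) = \frac{2002}{4161387}$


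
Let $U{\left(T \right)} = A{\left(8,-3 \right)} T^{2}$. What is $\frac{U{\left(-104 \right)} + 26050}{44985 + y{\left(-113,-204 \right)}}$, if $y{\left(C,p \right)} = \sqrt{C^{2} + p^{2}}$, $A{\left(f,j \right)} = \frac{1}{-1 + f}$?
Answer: $\frac{868957251}{1416517088} - \frac{96583 \sqrt{54385}}{7082585440} \approx 0.61027$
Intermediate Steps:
$U{\left(T \right)} = \frac{T^{2}}{7}$ ($U{\left(T \right)} = \frac{T^{2}}{-1 + 8} = \frac{T^{2}}{7}$)
$\frac{U{\left(-104 \right)} + 26050}{44985 + y{\left(-113,-204 \right)}} = \frac{\frac{\left(-104\right)^{2}}{7} + 26050}{44985 + \sqrt{\left(-113\right)^{2} + \left(-204\right)^{2}}} = \frac{\frac{1}{7} \cdot 10816 + 26050}{44985 + \sqrt{12769 + 41616}} = \frac{\frac{10816}{7} + 26050}{44985 + \sqrt{54385}} = \frac{193166}{7 \left(44985 + \sqrt{54385}\right)}$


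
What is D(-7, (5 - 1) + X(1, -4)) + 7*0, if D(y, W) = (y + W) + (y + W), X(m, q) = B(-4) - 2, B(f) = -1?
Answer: -12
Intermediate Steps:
X(m, q) = -3 (X(m, q) = -1 - 2 = -3)
D(y, W) = 2*W + 2*y (D(y, W) = (W + y) + (W + y) = 2*W + 2*y)
D(-7, (5 - 1) + X(1, -4)) + 7*0 = (2*((5 - 1) - 3) + 2*(-7)) + 7*0 = (2*(4 - 3) - 14) + 0 = (2*1 - 14) + 0 = (2 - 14) + 0 = -12 + 0 = -12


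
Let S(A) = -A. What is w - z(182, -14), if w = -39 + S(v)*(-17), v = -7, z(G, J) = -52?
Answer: -106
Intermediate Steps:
w = -158 (w = -39 - 1*(-7)*(-17) = -39 + 7*(-17) = -39 - 119 = -158)
w - z(182, -14) = -158 - 1*(-52) = -158 + 52 = -106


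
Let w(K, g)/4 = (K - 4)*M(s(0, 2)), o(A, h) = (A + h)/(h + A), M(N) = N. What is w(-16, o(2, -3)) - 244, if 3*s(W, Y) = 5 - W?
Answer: -1132/3 ≈ -377.33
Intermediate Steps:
s(W, Y) = 5/3 - W/3 (s(W, Y) = (5 - W)/3 = 5/3 - W/3)
o(A, h) = 1 (o(A, h) = (A + h)/(A + h) = 1)
w(K, g) = -80/3 + 20*K/3 (w(K, g) = 4*((K - 4)*(5/3 - ⅓*0)) = 4*((-4 + K)*(5/3 + 0)) = 4*((-4 + K)*(5/3)) = 4*(-20/3 + 5*K/3) = -80/3 + 20*K/3)
w(-16, o(2, -3)) - 244 = (-80/3 + (20/3)*(-16)) - 244 = (-80/3 - 320/3) - 244 = -400/3 - 244 = -1132/3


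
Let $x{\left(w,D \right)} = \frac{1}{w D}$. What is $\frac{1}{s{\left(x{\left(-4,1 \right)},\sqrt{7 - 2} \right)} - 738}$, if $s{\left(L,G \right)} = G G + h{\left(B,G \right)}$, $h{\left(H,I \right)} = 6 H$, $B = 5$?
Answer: $- \frac{1}{703} \approx -0.0014225$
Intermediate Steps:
$x{\left(w,D \right)} = \frac{1}{D w}$
$s{\left(L,G \right)} = 30 + G^{2}$ ($s{\left(L,G \right)} = G G + 6 \cdot 5 = G^{2} + 30 = 30 + G^{2}$)
$\frac{1}{s{\left(x{\left(-4,1 \right)},\sqrt{7 - 2} \right)} - 738} = \frac{1}{\left(30 + \left(\sqrt{7 - 2}\right)^{2}\right) - 738} = \frac{1}{\left(30 + \left(\sqrt{5}\right)^{2}\right) - 738} = \frac{1}{\left(30 + 5\right) - 738} = \frac{1}{35 - 738} = \frac{1}{-703} = - \frac{1}{703}$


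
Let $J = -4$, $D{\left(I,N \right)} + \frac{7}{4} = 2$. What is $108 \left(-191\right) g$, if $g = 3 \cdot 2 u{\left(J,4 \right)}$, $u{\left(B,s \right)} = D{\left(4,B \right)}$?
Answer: $-30942$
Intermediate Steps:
$D{\left(I,N \right)} = \frac{1}{4}$ ($D{\left(I,N \right)} = - \frac{7}{4} + 2 = \frac{1}{4}$)
$u{\left(B,s \right)} = \frac{1}{4}$
$g = \frac{3}{2}$ ($g = 3 \cdot 2 \cdot \frac{1}{4} = 6 \cdot \frac{1}{4} = \frac{3}{2} \approx 1.5$)
$108 \left(-191\right) g = 108 \left(-191\right) \frac{3}{2} = \left(-20628\right) \frac{3}{2} = -30942$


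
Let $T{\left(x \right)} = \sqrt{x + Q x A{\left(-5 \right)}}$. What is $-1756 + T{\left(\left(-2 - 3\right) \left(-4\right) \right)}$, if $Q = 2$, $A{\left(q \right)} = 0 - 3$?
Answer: $-1756 + 10 i \approx -1756.0 + 10.0 i$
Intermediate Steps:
$A{\left(q \right)} = -3$
$T{\left(x \right)} = \sqrt{5} \sqrt{- x}$ ($T{\left(x \right)} = \sqrt{x + 2 x \left(-3\right)} = \sqrt{x - 6 x} = \sqrt{- 5 x} = \sqrt{5} \sqrt{- x}$)
$-1756 + T{\left(\left(-2 - 3\right) \left(-4\right) \right)} = -1756 + \sqrt{5} \sqrt{- \left(-2 - 3\right) \left(-4\right)} = -1756 + \sqrt{5} \sqrt{- \left(-5\right) \left(-4\right)} = -1756 + \sqrt{5} \sqrt{\left(-1\right) 20} = -1756 + \sqrt{5} \sqrt{-20} = -1756 + \sqrt{5} \cdot 2 i \sqrt{5} = -1756 + 10 i$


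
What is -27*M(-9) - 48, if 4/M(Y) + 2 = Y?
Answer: -420/11 ≈ -38.182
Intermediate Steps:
M(Y) = 4/(-2 + Y)
-27*M(-9) - 48 = -108/(-2 - 9) - 48 = -108/(-11) - 48 = -108*(-1)/11 - 48 = -27*(-4/11) - 48 = 108/11 - 48 = -420/11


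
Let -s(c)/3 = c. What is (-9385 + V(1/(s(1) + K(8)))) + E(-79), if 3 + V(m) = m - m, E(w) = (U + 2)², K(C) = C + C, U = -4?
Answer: -9384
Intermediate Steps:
K(C) = 2*C
s(c) = -3*c
E(w) = 4 (E(w) = (-4 + 2)² = (-2)² = 4)
V(m) = -3 (V(m) = -3 + (m - m) = -3 + 0 = -3)
(-9385 + V(1/(s(1) + K(8)))) + E(-79) = (-9385 - 3) + 4 = -9388 + 4 = -9384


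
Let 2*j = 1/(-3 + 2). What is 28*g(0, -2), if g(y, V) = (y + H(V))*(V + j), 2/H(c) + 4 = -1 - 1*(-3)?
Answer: 70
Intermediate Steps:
H(c) = -1 (H(c) = 2/(-4 + (-1 - 1*(-3))) = 2/(-4 + (-1 + 3)) = 2/(-4 + 2) = 2/(-2) = 2*(-½) = -1)
j = -½ (j = 1/(2*(-3 + 2)) = (½)/(-1) = (½)*(-1) = -½ ≈ -0.50000)
g(y, V) = (-1 + y)*(-½ + V) (g(y, V) = (y - 1)*(V - ½) = (-1 + y)*(-½ + V))
28*g(0, -2) = 28*(½ - 1*(-2) - ½*0 - 2*0) = 28*(½ + 2 + 0 + 0) = 28*(5/2) = 70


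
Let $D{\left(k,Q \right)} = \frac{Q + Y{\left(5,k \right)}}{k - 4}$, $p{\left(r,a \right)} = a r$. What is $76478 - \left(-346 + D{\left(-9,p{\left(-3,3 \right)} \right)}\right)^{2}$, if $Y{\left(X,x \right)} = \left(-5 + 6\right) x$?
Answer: $- \frac{7145618}{169} \approx -42282.0$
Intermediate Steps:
$Y{\left(X,x \right)} = x$ ($Y{\left(X,x \right)} = 1 x = x$)
$D{\left(k,Q \right)} = \frac{Q + k}{-4 + k}$ ($D{\left(k,Q \right)} = \frac{Q + k}{k - 4} = \frac{Q + k}{-4 + k}$)
$76478 - \left(-346 + D{\left(-9,p{\left(-3,3 \right)} \right)}\right)^{2} = 76478 - \left(-346 + \frac{3 \left(-3\right) - 9}{-4 - 9}\right)^{2} = 76478 - \left(-346 + \frac{-9 - 9}{-13}\right)^{2} = 76478 - \left(-346 - - \frac{18}{13}\right)^{2} = 76478 - \left(-346 + \frac{18}{13}\right)^{2} = 76478 - \left(- \frac{4480}{13}\right)^{2} = 76478 - \frac{20070400}{169} = - \frac{7145618}{169}$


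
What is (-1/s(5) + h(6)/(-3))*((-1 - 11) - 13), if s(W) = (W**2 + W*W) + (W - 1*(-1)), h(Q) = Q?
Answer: 2825/56 ≈ 50.446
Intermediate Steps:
s(W) = 1 + W + 2*W**2 (s(W) = (W**2 + W**2) + (W + 1) = 2*W**2 + (1 + W) = 1 + W + 2*W**2)
(-1/s(5) + h(6)/(-3))*((-1 - 11) - 13) = (-1/(1 + 5 + 2*5**2) + 6/(-3))*((-1 - 11) - 13) = (-1/(1 + 5 + 2*25) + 6*(-1/3))*(-12 - 13) = (-1/(1 + 5 + 50) - 2)*(-25) = (-1/56 - 2)*(-25) = -113/56*(-25) = 2825/56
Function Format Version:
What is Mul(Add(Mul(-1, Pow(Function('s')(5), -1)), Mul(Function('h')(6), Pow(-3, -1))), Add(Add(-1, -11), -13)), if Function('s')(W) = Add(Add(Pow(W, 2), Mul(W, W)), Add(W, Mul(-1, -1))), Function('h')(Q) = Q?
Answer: Rational(2825, 56) ≈ 50.446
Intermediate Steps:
Function('s')(W) = Add(1, W, Mul(2, Pow(W, 2))) (Function('s')(W) = Add(Add(Pow(W, 2), Pow(W, 2)), Add(W, 1)) = Add(Mul(2, Pow(W, 2)), Add(1, W)) = Add(1, W, Mul(2, Pow(W, 2))))
Mul(Add(Mul(-1, Pow(Function('s')(5), -1)), Mul(Function('h')(6), Pow(-3, -1))), Add(Add(-1, -11), -13)) = Mul(Add(Mul(-1, Pow(Add(1, 5, Mul(2, Pow(5, 2))), -1)), Mul(6, Pow(-3, -1))), Add(Add(-1, -11), -13)) = Mul(Add(Mul(-1, Pow(Add(1, 5, Mul(2, 25)), -1)), Mul(6, Rational(-1, 3))), Add(-12, -13)) = Mul(Add(Mul(-1, Pow(Add(1, 5, 50), -1)), -2), -25) = Mul(Add(Mul(-1, Pow(56, -1)), -2), -25) = Mul(Add(Mul(-1, Rational(1, 56)), -2), -25) = Mul(Add(Rational(-1, 56), -2), -25) = Mul(Rational(-113, 56), -25) = Rational(2825, 56)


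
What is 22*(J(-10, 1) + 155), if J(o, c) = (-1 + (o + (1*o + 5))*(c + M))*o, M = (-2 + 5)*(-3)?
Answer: -22770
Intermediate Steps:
M = -9 (M = 3*(-3) = -9)
J(o, c) = o*(-1 + (-9 + c)*(5 + 2*o)) (J(o, c) = (-1 + (o + (1*o + 5))*(c - 9))*o = (-1 + (o + (o + 5))*(-9 + c))*o = (-1 + (o + (5 + o))*(-9 + c))*o = (-1 + (5 + 2*o)*(-9 + c))*o = (-1 + (-9 + c)*(5 + 2*o))*o = o*(-1 + (-9 + c)*(5 + 2*o)))
22*(J(-10, 1) + 155) = 22*(-10*(-46 - 18*(-10) + 5*1 + 2*1*(-10)) + 155) = 22*(-10*(-46 + 180 + 5 - 20) + 155) = 22*(-10*119 + 155) = 22*(-1190 + 155) = 22*(-1035) = -22770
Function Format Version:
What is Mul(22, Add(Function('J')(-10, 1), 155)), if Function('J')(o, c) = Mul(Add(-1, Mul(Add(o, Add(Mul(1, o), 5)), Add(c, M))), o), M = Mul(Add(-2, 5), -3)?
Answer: -22770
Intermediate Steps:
M = -9 (M = Mul(3, -3) = -9)
Function('J')(o, c) = Mul(o, Add(-1, Mul(Add(-9, c), Add(5, Mul(2, o))))) (Function('J')(o, c) = Mul(Add(-1, Mul(Add(o, Add(Mul(1, o), 5)), Add(c, -9))), o) = Mul(Add(-1, Mul(Add(o, Add(o, 5)), Add(-9, c))), o) = Mul(Add(-1, Mul(Add(o, Add(5, o)), Add(-9, c))), o) = Mul(Add(-1, Mul(Add(5, Mul(2, o)), Add(-9, c))), o) = Mul(Add(-1, Mul(Add(-9, c), Add(5, Mul(2, o)))), o) = Mul(o, Add(-1, Mul(Add(-9, c), Add(5, Mul(2, o))))))
Mul(22, Add(Function('J')(-10, 1), 155)) = Mul(22, Add(Mul(-10, Add(-46, Mul(-18, -10), Mul(5, 1), Mul(2, 1, -10))), 155)) = Mul(22, Add(Mul(-10, Add(-46, 180, 5, -20)), 155)) = Mul(22, Add(Mul(-10, 119), 155)) = Mul(22, Add(-1190, 155)) = Mul(22, -1035) = -22770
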